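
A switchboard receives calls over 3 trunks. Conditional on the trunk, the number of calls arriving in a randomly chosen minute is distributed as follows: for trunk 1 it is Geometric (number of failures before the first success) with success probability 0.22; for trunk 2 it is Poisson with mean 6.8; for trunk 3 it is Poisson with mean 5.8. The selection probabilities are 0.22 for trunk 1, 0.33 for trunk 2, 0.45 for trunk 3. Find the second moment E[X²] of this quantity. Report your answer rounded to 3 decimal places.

41.562

For each component E[X²] = Var + (mean)², giving 1: 28.686; 2: 53.04; 3: 39.44.
Overall E[X²] = 0.22·28.686 + 0.33·53.04 + 0.45·39.44 = 41.5621.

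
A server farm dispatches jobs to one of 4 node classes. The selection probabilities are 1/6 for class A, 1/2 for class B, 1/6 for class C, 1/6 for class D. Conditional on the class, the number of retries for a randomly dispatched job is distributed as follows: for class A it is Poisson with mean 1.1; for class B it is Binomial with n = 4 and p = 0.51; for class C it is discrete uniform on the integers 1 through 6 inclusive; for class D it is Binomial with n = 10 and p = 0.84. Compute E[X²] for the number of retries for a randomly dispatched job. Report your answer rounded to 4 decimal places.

For each component E[X²] = Var + (mean)², giving A: 2.31; B: 5.1612; C: 15.1667; D: 71.904.
Overall E[X²] = 0.166667·2.31 + 0.5·5.1612 + 0.166667·15.1667 + 0.166667·71.904 = 17.4774.

17.4774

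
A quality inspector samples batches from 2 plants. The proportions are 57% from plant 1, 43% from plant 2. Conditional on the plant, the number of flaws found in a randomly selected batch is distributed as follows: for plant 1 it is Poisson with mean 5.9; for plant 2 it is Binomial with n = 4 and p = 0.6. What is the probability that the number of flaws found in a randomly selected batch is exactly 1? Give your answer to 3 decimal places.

0.075

Conditional on each plant, P(X = 1): 1: 0.0161627; 2: 0.1536.
By total probability, P(X = 1) = 0.57·0.0161627 + 0.43·0.1536 = 0.0752608.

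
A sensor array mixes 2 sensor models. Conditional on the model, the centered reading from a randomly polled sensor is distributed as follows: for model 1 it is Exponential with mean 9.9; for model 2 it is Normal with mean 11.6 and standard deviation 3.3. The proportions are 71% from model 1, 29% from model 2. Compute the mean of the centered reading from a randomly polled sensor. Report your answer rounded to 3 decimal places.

10.393

Component means — 1: 9.9; 2: 11.6.
E[X] = 0.71·9.9 + 0.29·11.6 = 10.393.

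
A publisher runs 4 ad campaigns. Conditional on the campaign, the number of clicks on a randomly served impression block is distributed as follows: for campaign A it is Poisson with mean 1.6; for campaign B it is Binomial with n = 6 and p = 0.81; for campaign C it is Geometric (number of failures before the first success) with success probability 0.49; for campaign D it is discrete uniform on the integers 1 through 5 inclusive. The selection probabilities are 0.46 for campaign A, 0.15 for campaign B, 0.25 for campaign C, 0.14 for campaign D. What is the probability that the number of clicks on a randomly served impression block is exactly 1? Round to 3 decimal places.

0.239

Conditional on each campaign, P(X = 1): A: 0.323034; B: 0.00120338; C: 0.2499; D: 0.2.
By total probability, P(X = 1) = 0.46·0.323034 + 0.15·0.00120338 + 0.25·0.2499 + 0.14·0.2 = 0.239251.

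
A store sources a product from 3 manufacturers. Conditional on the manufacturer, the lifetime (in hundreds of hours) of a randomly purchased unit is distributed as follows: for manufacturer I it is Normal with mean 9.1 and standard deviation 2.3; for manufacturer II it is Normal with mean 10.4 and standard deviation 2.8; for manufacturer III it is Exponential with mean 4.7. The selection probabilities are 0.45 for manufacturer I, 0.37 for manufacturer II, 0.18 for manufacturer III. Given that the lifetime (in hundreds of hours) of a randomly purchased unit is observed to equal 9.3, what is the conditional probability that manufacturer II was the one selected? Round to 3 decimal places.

Likelihoods f(9.3 | ·): I: 0.172799; II: 0.131898; III: 0.029414.
Posterior ∝ prior × likelihood. Numerator for II: 0.37·0.131898 = 0.0488023.
Normalizing constant: 0.45·0.172799 + 0.37·0.131898 + 0.18·0.029414 = 0.131856.
P(II | observation) = 0.0488023 / 0.131856 = 0.370117.

0.370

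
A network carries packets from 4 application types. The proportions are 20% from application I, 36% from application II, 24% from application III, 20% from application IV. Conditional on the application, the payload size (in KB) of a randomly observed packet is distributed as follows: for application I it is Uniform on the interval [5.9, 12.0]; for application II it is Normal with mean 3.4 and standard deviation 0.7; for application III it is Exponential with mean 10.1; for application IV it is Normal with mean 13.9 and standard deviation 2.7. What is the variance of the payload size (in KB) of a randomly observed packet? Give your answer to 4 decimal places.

Per component, I: μ=8.95, E[X²]=83.2033; II: μ=3.4, E[X²]=12.05; III: μ=10.1, E[X²]=204.02; IV: μ=13.9, E[X²]=200.5.
E[X] = 0.2·8.95 + 0.36·3.4 + 0.24·10.1 + 0.2·13.9 = 8.218.
E[X²] = 0.2·83.2033 + 0.36·12.05 + 0.24·204.02 + 0.2·200.5 = 110.043.
Var(X) = E[X²] − (E[X])² = 110.043 − 67.5355 = 42.5079.

42.5079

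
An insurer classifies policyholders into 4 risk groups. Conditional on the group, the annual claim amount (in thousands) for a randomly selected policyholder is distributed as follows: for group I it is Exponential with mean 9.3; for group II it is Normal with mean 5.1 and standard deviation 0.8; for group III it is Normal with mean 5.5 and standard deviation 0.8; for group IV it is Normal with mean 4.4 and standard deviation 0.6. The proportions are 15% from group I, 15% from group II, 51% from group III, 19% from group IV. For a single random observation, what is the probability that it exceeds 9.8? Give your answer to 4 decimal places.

0.0523

Conditional on each group, P(X > 9.8): I: 0.348623; II: 2.11422e-09; III: 3.82913e-08; IV: 0.
By total probability, P(X > 9.8) = 0.15·0.348623 + 0.15·2.11422e-09 + 0.51·3.82913e-08 + 0.19·0 = 0.0522935.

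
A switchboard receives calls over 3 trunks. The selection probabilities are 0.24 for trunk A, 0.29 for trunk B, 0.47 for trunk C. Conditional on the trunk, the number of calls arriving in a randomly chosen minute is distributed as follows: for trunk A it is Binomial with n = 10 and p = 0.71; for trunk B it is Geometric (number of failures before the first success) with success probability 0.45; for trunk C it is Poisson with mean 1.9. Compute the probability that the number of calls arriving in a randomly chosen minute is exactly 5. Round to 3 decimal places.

Conditional on each trunk, P(X = 5): A: 0.0932572; B: 0.0226478; C: 0.0308622.
By total probability, P(X = 5) = 0.24·0.0932572 + 0.29·0.0226478 + 0.47·0.0308622 = 0.0434548.

0.043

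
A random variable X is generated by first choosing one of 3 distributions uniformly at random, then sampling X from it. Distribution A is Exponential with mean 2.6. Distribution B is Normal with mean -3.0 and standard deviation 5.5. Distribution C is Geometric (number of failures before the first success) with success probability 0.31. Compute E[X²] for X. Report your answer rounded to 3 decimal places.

For each component E[X²] = Var + (mean)², giving A: 13.52; B: 39.25; C: 12.1342.
Overall E[X²] = 0.333333·13.52 + 0.333333·39.25 + 0.333333·12.1342 = 21.6347.

21.635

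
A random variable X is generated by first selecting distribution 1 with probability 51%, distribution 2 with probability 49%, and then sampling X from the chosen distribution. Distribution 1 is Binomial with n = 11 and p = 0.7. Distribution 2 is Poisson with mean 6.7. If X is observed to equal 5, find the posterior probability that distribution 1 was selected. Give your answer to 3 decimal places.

0.298

Likelihoods P(X=5 | ·): 1: 0.0566056; 2: 0.13849.
Posterior ∝ prior × likelihood. Numerator for 1: 0.51·0.0566056 = 0.0288689.
Normalizing constant: 0.51·0.0566056 + 0.49·0.13849 = 0.0967292.
P(1 | observation) = 0.0288689 / 0.0967292 = 0.298451.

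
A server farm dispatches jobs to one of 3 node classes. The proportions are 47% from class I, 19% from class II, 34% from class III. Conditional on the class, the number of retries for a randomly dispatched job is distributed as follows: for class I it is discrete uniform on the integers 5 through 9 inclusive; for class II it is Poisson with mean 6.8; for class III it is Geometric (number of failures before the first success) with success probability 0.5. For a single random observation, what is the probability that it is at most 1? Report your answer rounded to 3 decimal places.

0.257

Conditional on each class, P(X ≤ 1): I: 0; II: 0.00868745; III: 0.75.
By total probability, P(X ≤ 1) = 0.47·0 + 0.19·0.00868745 + 0.34·0.75 = 0.256651.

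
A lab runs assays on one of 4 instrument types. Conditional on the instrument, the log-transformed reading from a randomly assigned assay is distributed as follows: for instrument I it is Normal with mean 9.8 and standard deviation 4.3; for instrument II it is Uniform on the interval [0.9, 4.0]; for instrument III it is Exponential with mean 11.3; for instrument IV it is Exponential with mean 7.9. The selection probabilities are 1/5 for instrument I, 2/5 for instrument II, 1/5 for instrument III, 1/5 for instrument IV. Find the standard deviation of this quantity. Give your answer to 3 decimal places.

Per component, I: μ=9.8, E[X²]=114.53; II: μ=2.45, E[X²]=6.80333; III: μ=11.3, E[X²]=255.38; IV: μ=7.9, E[X²]=124.82.
E[X] = 0.2·9.8 + 0.4·2.45 + 0.2·11.3 + 0.2·7.9 = 6.78.
E[X²] = 0.2·114.53 + 0.4·6.80333 + 0.2·255.38 + 0.2·124.82 = 101.667.
Var(X) = E[X²] − (E[X])² = 101.667 − 45.9684 = 55.6989.
SD(X) = √55.6989 = 7.46317.

7.463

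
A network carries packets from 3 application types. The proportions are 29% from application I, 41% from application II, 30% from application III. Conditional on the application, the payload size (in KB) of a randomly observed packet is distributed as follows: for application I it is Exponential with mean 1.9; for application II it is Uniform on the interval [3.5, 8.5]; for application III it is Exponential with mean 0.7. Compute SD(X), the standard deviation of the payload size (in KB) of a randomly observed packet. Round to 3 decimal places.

Per component, I: μ=1.9, E[X²]=7.22; II: μ=6, E[X²]=38.0833; III: μ=0.7, E[X²]=0.98.
E[X] = 0.29·1.9 + 0.41·6 + 0.3·0.7 = 3.221.
E[X²] = 0.29·7.22 + 0.41·38.0833 + 0.3·0.98 = 18.002.
Var(X) = E[X²] − (E[X])² = 18.002 − 10.3748 = 7.62713.
SD(X) = √7.62713 = 2.76173.

2.762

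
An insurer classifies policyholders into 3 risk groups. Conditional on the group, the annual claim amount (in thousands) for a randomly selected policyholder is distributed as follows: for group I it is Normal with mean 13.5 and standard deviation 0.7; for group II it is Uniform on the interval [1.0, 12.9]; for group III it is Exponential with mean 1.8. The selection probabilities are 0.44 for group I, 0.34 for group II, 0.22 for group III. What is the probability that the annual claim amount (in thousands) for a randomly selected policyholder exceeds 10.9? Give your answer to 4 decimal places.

Conditional on each group, P(X > 10.9): I: 0.999898; II: 0.168067; III: 0.0023448.
By total probability, P(X > 10.9) = 0.44·0.999898 + 0.34·0.168067 + 0.22·0.0023448 = 0.497614.

0.4976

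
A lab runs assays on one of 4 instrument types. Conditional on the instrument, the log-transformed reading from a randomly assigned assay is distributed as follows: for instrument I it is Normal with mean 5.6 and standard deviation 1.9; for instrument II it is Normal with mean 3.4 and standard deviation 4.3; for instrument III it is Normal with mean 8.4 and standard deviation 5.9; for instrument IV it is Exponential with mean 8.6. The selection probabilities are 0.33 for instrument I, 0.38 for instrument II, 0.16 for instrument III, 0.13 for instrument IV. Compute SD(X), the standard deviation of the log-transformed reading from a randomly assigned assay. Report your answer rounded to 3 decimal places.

5.260

Per component, I: μ=5.6, E[X²]=34.97; II: μ=3.4, E[X²]=30.05; III: μ=8.4, E[X²]=105.37; IV: μ=8.6, E[X²]=147.92.
E[X] = 0.33·5.6 + 0.38·3.4 + 0.16·8.4 + 0.13·8.6 = 5.602.
E[X²] = 0.33·34.97 + 0.38·30.05 + 0.16·105.37 + 0.13·147.92 = 59.0479.
Var(X) = E[X²] − (E[X])² = 59.0479 − 31.3824 = 27.6655.
SD(X) = √27.6655 = 5.2598.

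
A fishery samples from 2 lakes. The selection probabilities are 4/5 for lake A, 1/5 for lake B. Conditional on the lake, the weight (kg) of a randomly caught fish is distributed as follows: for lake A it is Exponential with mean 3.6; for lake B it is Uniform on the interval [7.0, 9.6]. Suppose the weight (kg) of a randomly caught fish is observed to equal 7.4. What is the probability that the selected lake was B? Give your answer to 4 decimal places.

Likelihoods f(7.4 | ·): A: 0.0355616; B: 0.384615.
Posterior ∝ prior × likelihood. Numerator for B: 0.2·0.384615 = 0.0769231.
Normalizing constant: 0.8·0.0355616 + 0.2·0.384615 = 0.105372.
P(B | observation) = 0.0769231 / 0.105372 = 0.730012.

0.7300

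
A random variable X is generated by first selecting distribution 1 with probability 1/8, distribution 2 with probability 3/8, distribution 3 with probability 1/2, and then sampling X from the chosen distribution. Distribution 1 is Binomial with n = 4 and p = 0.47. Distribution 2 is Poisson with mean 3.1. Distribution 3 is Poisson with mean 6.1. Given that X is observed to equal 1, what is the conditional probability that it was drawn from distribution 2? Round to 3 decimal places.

0.556

Likelihoods P(X=1 | ·): 1: 0.279889; 2: 0.139653; 3: 0.0136815.
Posterior ∝ prior × likelihood. Numerator for 2: 0.375·0.139653 = 0.0523697.
Normalizing constant: 0.125·0.279889 + 0.375·0.139653 + 0.5·0.0136815 = 0.0941965.
P(2 | observation) = 0.0523697 / 0.0941965 = 0.555962.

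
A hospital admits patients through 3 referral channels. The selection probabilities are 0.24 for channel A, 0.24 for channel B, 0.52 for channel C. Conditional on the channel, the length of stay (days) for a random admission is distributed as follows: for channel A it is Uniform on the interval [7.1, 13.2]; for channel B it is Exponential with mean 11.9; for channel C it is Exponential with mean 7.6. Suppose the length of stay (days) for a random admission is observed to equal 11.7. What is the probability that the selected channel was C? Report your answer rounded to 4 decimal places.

0.2384

Likelihoods f(11.7 | ·): A: 0.163934; B: 0.0314382; C: 0.0282229.
Posterior ∝ prior × likelihood. Numerator for C: 0.52·0.0282229 = 0.0146759.
Normalizing constant: 0.24·0.163934 + 0.24·0.0314382 + 0.52·0.0282229 = 0.0615653.
P(C | observation) = 0.0146759 / 0.0615653 = 0.238379.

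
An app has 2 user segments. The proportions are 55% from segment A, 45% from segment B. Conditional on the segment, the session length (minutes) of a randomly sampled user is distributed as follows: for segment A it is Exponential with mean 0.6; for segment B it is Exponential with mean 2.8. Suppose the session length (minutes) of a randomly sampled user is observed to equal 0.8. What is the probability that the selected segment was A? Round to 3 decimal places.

0.667

Likelihoods f(0.8 | ·): A: 0.439329; B: 0.268385.
Posterior ∝ prior × likelihood. Numerator for A: 0.55·0.439329 = 0.241631.
Normalizing constant: 0.55·0.439329 + 0.45·0.268385 = 0.362404.
P(A | observation) = 0.241631 / 0.362404 = 0.666744.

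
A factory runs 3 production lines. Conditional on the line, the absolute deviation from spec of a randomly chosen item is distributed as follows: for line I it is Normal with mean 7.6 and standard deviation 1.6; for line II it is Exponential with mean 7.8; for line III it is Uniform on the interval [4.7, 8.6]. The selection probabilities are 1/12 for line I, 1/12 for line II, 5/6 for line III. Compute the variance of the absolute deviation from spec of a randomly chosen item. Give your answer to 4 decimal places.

Per component, I: μ=7.6, E[X²]=60.32; II: μ=7.8, E[X²]=121.68; III: μ=6.65, E[X²]=45.49.
E[X] = 0.0833333·7.6 + 0.0833333·7.8 + 0.833333·6.65 = 6.825.
E[X²] = 0.0833333·60.32 + 0.0833333·121.68 + 0.833333·45.49 = 53.075.
Var(X) = E[X²] − (E[X])² = 53.075 − 46.5806 = 6.49437.

6.4944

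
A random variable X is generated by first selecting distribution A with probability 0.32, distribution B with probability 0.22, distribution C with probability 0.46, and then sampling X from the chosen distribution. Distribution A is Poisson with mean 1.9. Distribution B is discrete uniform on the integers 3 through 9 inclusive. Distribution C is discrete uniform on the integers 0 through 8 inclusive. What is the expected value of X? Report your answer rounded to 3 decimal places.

3.768

Component means — A: 1.9; B: 6; C: 4.
E[X] = 0.32·1.9 + 0.22·6 + 0.46·4 = 3.768.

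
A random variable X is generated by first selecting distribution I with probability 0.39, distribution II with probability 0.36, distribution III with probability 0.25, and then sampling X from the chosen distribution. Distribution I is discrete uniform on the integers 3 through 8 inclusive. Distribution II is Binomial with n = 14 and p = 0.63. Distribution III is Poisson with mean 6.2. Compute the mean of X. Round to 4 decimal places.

6.8702

Component means — I: 5.5; II: 8.82; III: 6.2.
E[X] = 0.39·5.5 + 0.36·8.82 + 0.25·6.2 = 6.8702.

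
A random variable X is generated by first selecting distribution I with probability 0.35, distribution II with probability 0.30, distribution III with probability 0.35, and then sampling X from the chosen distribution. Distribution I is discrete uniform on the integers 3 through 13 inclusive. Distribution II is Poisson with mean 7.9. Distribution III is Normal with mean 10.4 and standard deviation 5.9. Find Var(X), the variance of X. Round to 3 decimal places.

Per component, I: μ=8, E[X²]=74; II: μ=7.9, E[X²]=70.31; III: μ=10.4, E[X²]=142.97.
E[X] = 0.35·8 + 0.3·7.9 + 0.35·10.4 = 8.81.
E[X²] = 0.35·74 + 0.3·70.31 + 0.35·142.97 = 97.0325.
Var(X) = E[X²] − (E[X])² = 97.0325 − 77.6161 = 19.4164.

19.416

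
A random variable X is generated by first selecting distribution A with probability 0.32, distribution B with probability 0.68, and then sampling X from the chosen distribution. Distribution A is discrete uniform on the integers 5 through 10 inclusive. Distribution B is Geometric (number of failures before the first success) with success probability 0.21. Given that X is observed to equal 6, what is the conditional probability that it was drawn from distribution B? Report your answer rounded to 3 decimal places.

0.394

Likelihoods P(X=6 | ·): A: 0.166667; B: 0.0510484.
Posterior ∝ prior × likelihood. Numerator for B: 0.68·0.0510484 = 0.0347129.
Normalizing constant: 0.32·0.166667 + 0.68·0.0510484 = 0.0880462.
P(B | observation) = 0.0347129 / 0.0880462 = 0.394258.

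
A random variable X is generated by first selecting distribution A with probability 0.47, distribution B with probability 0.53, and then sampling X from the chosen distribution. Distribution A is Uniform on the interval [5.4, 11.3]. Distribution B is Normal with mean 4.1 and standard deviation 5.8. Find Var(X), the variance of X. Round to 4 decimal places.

23.6920

Per component, A: μ=8.35, E[X²]=72.6233; B: μ=4.1, E[X²]=50.45.
E[X] = 0.47·8.35 + 0.53·4.1 = 6.0975.
E[X²] = 0.47·72.6233 + 0.53·50.45 = 60.8715.
Var(X) = E[X²] − (E[X])² = 60.8715 − 37.1795 = 23.692.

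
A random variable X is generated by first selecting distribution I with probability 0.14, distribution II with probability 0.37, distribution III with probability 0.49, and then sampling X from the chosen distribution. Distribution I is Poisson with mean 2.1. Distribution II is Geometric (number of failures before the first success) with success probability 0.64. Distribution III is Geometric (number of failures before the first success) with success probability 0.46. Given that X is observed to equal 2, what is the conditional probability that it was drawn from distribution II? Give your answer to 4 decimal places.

Likelihoods P(X=2 | ·): I: 0.270016; II: 0.082944; III: 0.134136.
Posterior ∝ prior × likelihood. Numerator for II: 0.37·0.082944 = 0.0306893.
Normalizing constant: 0.14·0.270016 + 0.37·0.082944 + 0.49·0.134136 = 0.134218.
P(II | observation) = 0.0306893 / 0.134218 = 0.228652.

0.2287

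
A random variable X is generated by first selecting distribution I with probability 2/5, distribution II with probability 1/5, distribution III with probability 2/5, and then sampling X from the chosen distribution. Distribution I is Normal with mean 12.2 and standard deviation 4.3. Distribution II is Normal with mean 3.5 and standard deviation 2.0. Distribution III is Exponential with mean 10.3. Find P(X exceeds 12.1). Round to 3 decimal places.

0.327

Conditional on each component, P(X > 12.1): I: 0.509277; II: 8.53991e-06; III: 0.308894.
By total probability, P(X > 12.1) = 0.4·0.509277 + 0.2·8.53991e-06 + 0.4·0.308894 = 0.32727.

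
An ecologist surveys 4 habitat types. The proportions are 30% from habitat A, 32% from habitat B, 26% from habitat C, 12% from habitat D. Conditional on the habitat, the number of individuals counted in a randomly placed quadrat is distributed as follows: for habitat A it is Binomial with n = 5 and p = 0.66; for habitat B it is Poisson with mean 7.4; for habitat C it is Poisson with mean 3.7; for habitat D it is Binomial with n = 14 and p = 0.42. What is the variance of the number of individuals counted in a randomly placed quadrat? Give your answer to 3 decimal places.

Per component, A: μ=3.3, E[X²]=12.012; B: μ=7.4, E[X²]=62.16; C: μ=3.7, E[X²]=17.39; D: μ=5.88, E[X²]=37.9848.
E[X] = 0.3·3.3 + 0.32·7.4 + 0.26·3.7 + 0.12·5.88 = 5.0256.
E[X²] = 0.3·12.012 + 0.32·62.16 + 0.26·17.39 + 0.12·37.9848 = 32.5744.
Var(X) = E[X²] − (E[X])² = 32.5744 − 25.2567 = 7.31772.

7.318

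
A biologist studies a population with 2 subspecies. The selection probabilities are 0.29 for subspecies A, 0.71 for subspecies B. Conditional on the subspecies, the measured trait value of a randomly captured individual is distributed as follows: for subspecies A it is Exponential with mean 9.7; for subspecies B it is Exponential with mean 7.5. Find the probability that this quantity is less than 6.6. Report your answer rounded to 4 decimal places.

0.5586

Conditional on each subspecies, P(X < 6.6): A: 0.493592; B: 0.585217.
By total probability, P(X < 6.6) = 0.29·0.493592 + 0.71·0.585217 = 0.558646.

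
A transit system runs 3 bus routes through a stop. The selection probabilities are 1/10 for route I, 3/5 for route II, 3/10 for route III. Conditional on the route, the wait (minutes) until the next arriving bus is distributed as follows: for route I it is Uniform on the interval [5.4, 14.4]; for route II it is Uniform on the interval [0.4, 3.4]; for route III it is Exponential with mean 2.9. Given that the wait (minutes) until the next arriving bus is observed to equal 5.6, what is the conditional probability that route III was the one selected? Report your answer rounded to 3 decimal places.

0.574

Likelihoods f(5.6 | ·): I: 0.111111; II: 0; III: 0.0499994.
Posterior ∝ prior × likelihood. Numerator for III: 0.3·0.0499994 = 0.0149998.
Normalizing constant: 0.1·0.111111 + 0.6·0 + 0.3·0.0499994 = 0.0261109.
P(III | observation) = 0.0149998 / 0.0261109 = 0.574465.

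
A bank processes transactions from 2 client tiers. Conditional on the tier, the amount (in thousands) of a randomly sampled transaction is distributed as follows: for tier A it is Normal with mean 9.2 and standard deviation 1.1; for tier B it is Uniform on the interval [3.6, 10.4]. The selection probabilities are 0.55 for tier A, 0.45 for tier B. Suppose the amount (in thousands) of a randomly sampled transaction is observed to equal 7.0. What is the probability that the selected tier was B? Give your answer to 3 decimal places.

Likelihoods f(7.0 | ·): A: 0.0490827; B: 0.147059.
Posterior ∝ prior × likelihood. Numerator for B: 0.45·0.147059 = 0.0661765.
Normalizing constant: 0.55·0.0490827 + 0.45·0.147059 = 0.093172.
P(B | observation) = 0.0661765 / 0.093172 = 0.710262.

0.710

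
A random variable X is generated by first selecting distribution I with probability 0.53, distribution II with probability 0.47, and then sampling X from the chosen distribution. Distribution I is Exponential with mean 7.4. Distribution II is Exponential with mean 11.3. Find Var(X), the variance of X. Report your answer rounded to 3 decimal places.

Per component, I: μ=7.4, E[X²]=109.52; II: μ=11.3, E[X²]=255.38.
E[X] = 0.53·7.4 + 0.47·11.3 = 9.233.
E[X²] = 0.53·109.52 + 0.47·255.38 = 178.074.
Var(X) = E[X²] − (E[X])² = 178.074 − 85.2483 = 92.8259.

92.826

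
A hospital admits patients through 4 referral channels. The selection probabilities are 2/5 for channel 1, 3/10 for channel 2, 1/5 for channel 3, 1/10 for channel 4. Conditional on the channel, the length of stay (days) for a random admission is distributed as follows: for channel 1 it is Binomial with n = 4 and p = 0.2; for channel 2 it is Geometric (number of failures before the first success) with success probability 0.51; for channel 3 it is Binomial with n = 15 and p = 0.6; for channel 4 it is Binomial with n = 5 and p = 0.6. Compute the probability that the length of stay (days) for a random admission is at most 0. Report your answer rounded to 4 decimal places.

0.3179

Conditional on each channel, P(X ≤ 0): 1: 0.4096; 2: 0.51; 3: 1.07374e-06; 4: 0.01024.
By total probability, P(X ≤ 0) = 0.4·0.4096 + 0.3·0.51 + 0.2·1.07374e-06 + 0.1·0.01024 = 0.317864.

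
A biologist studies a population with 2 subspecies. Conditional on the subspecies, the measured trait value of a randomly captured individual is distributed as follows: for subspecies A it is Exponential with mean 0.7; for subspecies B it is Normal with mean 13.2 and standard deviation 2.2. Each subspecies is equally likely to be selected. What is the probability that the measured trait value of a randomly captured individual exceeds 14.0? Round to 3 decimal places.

Conditional on each subspecies, P(X > 14.0): A: 2.06115e-09; B: 0.358065.
By total probability, P(X > 14.0) = 0.5·2.06115e-09 + 0.5·0.358065 = 0.179032.

0.179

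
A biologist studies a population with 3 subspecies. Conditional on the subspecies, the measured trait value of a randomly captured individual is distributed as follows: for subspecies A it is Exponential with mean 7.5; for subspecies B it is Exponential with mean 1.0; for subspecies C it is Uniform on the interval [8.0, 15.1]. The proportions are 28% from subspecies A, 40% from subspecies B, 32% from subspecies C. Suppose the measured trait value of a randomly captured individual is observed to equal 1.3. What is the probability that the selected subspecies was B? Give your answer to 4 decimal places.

0.7764

Likelihoods f(1.3 | ·): A: 0.112114; B: 0.272532; C: 0.
Posterior ∝ prior × likelihood. Numerator for B: 0.4·0.272532 = 0.109013.
Normalizing constant: 0.28·0.112114 + 0.4·0.272532 + 0.32·0 = 0.140405.
P(B | observation) = 0.109013 / 0.140405 = 0.776418.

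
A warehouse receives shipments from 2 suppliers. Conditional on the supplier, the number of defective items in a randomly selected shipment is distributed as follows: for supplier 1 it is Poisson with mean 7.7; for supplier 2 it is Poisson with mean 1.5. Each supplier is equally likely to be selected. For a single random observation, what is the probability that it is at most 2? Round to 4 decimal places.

Conditional on each supplier, P(X ≤ 2): 1: 0.0173637; 2: 0.808847.
By total probability, P(X ≤ 2) = 0.5·0.0173637 + 0.5·0.808847 = 0.413105.

0.4131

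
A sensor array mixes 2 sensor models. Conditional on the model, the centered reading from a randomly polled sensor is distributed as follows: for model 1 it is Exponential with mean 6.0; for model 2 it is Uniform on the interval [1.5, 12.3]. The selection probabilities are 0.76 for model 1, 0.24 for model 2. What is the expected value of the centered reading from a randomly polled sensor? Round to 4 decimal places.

Component means — 1: 6; 2: 6.9.
E[X] = 0.76·6 + 0.24·6.9 = 6.216.

6.2160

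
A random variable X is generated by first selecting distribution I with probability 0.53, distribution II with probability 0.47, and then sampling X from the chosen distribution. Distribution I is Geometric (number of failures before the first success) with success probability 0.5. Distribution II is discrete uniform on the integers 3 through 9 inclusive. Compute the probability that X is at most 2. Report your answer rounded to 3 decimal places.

Conditional on each component, P(X ≤ 2): I: 0.875; II: 0.
By total probability, P(X ≤ 2) = 0.53·0.875 + 0.47·0 = 0.46375.

0.464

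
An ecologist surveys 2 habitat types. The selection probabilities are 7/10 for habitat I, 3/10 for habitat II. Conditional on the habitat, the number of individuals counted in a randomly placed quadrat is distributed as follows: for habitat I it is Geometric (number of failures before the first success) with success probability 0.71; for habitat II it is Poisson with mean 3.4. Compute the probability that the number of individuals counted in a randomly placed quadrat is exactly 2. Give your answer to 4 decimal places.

Conditional on each habitat, P(X = 2): I: 0.059711; II: 0.192898.
By total probability, P(X = 2) = 0.7·0.059711 + 0.3·0.192898 = 0.099667.

0.0997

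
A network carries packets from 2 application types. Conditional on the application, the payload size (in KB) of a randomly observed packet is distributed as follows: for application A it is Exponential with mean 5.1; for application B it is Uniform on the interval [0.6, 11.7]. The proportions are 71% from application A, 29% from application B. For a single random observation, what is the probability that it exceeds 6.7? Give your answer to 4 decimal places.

0.3215

Conditional on each application, P(X > 6.7): A: 0.268817; B: 0.45045.
By total probability, P(X > 6.7) = 0.71·0.268817 + 0.29·0.45045 = 0.32149.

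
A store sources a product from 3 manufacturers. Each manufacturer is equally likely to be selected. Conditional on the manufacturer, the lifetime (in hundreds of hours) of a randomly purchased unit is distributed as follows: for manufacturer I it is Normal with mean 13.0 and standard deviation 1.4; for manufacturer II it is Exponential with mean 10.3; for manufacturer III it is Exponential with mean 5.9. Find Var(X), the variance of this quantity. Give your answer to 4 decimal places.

Per component, I: μ=13, E[X²]=170.96; II: μ=10.3, E[X²]=212.18; III: μ=5.9, E[X²]=69.62.
E[X] = 0.333333·13 + 0.333333·10.3 + 0.333333·5.9 = 9.73333.
E[X²] = 0.333333·170.96 + 0.333333·212.18 + 0.333333·69.62 = 150.92.
Var(X) = E[X²] − (E[X])² = 150.92 − 94.7378 = 56.1822.

56.1822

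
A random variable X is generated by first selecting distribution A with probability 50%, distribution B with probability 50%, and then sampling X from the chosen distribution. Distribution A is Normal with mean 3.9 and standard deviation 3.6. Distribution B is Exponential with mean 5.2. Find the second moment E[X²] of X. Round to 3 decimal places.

41.125

For each component E[X²] = Var + (mean)², giving A: 28.17; B: 54.08.
Overall E[X²] = 0.5·28.17 + 0.5·54.08 = 41.125.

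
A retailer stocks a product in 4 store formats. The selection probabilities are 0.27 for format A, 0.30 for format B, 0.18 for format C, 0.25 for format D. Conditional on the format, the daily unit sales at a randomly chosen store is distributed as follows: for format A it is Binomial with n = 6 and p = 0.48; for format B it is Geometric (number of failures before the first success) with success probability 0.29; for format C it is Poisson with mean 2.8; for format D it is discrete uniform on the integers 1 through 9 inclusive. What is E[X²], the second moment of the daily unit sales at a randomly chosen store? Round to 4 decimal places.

16.8066

For each component E[X²] = Var + (mean)², giving A: 9.792; B: 14.4364; C: 10.64; D: 31.6667.
Overall E[X²] = 0.27·9.792 + 0.3·14.4364 + 0.18·10.64 + 0.25·31.6667 = 16.8066.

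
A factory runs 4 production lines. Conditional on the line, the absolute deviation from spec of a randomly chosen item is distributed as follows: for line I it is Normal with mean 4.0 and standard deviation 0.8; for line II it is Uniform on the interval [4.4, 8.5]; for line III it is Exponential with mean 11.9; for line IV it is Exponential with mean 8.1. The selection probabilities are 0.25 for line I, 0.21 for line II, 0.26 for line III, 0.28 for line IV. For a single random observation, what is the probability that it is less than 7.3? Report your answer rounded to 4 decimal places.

0.6840

Conditional on each line, P(X < 7.3): I: 0.999981; II: 0.707317; III: 0.458518; IV: 0.593932.
By total probability, P(X < 7.3) = 0.25·0.999981 + 0.21·0.707317 + 0.26·0.458518 + 0.28·0.593932 = 0.684048.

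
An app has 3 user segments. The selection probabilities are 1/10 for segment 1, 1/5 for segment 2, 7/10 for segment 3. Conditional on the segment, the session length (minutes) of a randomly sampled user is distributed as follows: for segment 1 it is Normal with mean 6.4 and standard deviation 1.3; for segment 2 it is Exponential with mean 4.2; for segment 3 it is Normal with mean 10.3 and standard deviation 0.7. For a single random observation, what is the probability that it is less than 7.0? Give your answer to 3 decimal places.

Conditional on each segment, P(X < 7.0): 1: 0.677794; 2: 0.811124; 3: 1.2128e-06.
By total probability, P(X < 7.0) = 0.1·0.677794 + 0.2·0.811124 + 0.7·1.2128e-06 = 0.230005.

0.230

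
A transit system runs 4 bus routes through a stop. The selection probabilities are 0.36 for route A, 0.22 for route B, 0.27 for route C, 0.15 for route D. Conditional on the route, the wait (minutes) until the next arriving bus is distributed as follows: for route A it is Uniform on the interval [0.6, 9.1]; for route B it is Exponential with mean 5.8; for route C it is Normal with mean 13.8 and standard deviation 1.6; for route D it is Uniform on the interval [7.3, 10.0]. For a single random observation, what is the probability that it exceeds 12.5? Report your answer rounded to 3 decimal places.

0.239

Conditional on each route, P(X > 12.5): A: 0; B: 0.115883; C: 0.791748; D: 0.
By total probability, P(X > 12.5) = 0.36·0 + 0.22·0.115883 + 0.27·0.791748 + 0.15·0 = 0.239266.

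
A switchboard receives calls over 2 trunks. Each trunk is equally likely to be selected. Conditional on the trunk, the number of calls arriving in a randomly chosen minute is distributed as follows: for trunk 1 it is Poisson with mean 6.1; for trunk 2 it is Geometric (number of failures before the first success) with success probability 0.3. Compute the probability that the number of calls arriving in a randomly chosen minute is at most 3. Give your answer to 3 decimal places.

0.451

Conditional on each trunk, P(X ≤ 3): 1: 0.142501; 2: 0.7599.
By total probability, P(X ≤ 3) = 0.5·0.142501 + 0.5·0.7599 = 0.4512.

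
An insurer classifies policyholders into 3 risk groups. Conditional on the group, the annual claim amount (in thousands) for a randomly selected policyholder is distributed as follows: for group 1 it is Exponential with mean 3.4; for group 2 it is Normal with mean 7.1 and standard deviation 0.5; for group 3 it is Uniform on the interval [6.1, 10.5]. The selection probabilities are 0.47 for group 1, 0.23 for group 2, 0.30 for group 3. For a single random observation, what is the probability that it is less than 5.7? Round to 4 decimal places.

0.3827

Conditional on each group, P(X < 5.7): 1: 0.812967; 2: 0.00255513; 3: 0.
By total probability, P(X < 5.7) = 0.47·0.812967 + 0.23·0.00255513 + 0.3·0 = 0.382682.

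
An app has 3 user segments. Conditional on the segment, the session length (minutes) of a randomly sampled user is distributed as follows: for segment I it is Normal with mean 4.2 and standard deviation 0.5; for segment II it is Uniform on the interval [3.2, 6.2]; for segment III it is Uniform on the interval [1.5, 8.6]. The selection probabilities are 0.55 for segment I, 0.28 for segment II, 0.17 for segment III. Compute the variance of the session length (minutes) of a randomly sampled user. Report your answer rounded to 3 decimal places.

1.174

Per component, I: μ=4.2, E[X²]=17.89; II: μ=4.7, E[X²]=22.84; III: μ=5.05, E[X²]=29.7033.
E[X] = 0.55·4.2 + 0.28·4.7 + 0.17·5.05 = 4.4845.
E[X²] = 0.55·17.89 + 0.28·22.84 + 0.17·29.7033 = 21.2843.
Var(X) = E[X²] − (E[X])² = 21.2843 − 20.1107 = 1.17353.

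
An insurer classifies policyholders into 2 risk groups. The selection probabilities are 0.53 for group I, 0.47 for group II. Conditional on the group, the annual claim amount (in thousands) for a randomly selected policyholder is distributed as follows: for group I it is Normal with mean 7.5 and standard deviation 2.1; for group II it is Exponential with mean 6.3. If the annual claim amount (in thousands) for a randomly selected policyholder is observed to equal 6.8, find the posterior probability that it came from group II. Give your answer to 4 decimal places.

0.2102

Likelihoods f(6.8 | ·): I: 0.179706; II: 0.0539383.
Posterior ∝ prior × likelihood. Numerator for II: 0.47·0.0539383 = 0.025351.
Normalizing constant: 0.53·0.179706 + 0.47·0.0539383 = 0.120595.
P(II | observation) = 0.025351 / 0.120595 = 0.210215.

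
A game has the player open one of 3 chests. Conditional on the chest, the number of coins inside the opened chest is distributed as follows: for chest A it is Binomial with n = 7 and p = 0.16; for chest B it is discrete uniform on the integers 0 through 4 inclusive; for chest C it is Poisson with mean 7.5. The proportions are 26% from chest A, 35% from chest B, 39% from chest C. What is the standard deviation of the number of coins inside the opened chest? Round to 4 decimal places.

3.4924

Per component, A: μ=1.12, E[X²]=2.1952; B: μ=2, E[X²]=6; C: μ=7.5, E[X²]=63.75.
E[X] = 0.26·1.12 + 0.35·2 + 0.39·7.5 = 3.9162.
E[X²] = 0.26·2.1952 + 0.35·6 + 0.39·63.75 = 27.5333.
Var(X) = E[X²] − (E[X])² = 27.5333 − 15.3366 = 12.1966.
SD(X) = √12.1966 = 3.49237.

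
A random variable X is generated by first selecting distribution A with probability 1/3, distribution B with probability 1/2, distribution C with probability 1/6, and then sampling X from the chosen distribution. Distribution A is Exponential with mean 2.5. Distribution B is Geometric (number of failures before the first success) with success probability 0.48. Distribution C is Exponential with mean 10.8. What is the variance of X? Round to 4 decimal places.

34.6813

Per component, A: μ=2.5, E[X²]=12.5; B: μ=1.08333, E[X²]=3.43056; C: μ=10.8, E[X²]=233.28.
E[X] = 0.333333·2.5 + 0.5·1.08333 + 0.166667·10.8 = 3.175.
E[X²] = 0.333333·12.5 + 0.5·3.43056 + 0.166667·233.28 = 44.7619.
Var(X) = E[X²] − (E[X])² = 44.7619 − 10.0806 = 34.6813.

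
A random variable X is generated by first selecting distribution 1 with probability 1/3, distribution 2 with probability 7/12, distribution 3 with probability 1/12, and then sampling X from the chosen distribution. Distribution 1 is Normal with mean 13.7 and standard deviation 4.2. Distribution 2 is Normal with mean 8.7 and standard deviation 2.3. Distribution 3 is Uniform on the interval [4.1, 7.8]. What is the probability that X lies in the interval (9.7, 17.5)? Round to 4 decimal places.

0.4091

Conditional on each component, P(9.7 < X < 17.5): 1: 0.646752; 2: 0.331795; 3: 0.
By total probability, P(9.7 < X < 17.5) = 0.333333·0.646752 + 0.583333·0.331795 + 0.0833333·0 = 0.409131.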